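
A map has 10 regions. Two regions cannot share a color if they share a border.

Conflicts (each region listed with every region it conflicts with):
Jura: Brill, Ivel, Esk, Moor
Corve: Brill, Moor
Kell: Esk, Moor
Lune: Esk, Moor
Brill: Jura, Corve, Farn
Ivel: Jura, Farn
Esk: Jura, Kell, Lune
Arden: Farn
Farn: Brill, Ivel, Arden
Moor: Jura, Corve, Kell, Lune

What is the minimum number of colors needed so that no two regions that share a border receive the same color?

Arden and Farn conflict, so at least 2 colors are needed.
2 colors suffice: color 1 → {Brill, Ivel, Esk, Arden, Moor}; color 2 → {Jura, Corve, Kell, Lune, Farn}. Each listed conflict is separated.

2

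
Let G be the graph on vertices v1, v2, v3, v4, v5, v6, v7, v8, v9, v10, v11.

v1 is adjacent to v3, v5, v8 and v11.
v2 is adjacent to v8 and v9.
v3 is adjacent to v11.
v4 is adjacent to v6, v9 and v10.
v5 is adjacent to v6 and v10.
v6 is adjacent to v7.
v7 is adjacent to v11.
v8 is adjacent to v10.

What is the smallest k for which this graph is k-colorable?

3

v1, v3, v11 are mutually adjacent, so at least 3 colors are needed.
One proper 3-coloring: v1=1, v2=1, v3=3, v4=1, v5=3, v6=2, v7=1, v8=3, v9=2, v10=2, v11=2. Every edge joins two different colors.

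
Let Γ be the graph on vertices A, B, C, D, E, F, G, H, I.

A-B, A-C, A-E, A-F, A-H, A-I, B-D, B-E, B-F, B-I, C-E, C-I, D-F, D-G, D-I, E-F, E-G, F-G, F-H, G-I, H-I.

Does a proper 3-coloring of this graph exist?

No

A, B, E, F are mutually adjacent (a clique of size 4), so at least 4 colors are needed.
So 3 colors are not enough.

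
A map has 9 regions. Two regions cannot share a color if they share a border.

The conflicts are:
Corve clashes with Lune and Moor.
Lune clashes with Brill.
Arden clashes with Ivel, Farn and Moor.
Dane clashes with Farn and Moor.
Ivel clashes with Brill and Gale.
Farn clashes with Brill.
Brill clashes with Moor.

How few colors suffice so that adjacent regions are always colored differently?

Ivel and Brill conflict, so at least 2 colors are needed.
2 colors suffice: color 1 → {Corve, Arden, Dane, Brill, Gale}; color 2 → {Lune, Ivel, Farn, Moor}. No two conflicting regions share a color.

2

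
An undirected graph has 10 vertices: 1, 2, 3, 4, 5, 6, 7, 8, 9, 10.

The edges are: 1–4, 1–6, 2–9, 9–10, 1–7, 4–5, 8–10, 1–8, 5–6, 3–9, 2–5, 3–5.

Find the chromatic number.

The cycle 9-3-5-6-1-8-10-9 has odd length 7, so it cannot be 2-colored; at least 3 colors are needed.
3 colors suffice: color red → {1, 5, 9}; color blue → {2, 3, 4, 6, 7, 10}; color green → {8}. Each edge has distinct colors on its endpoints.

3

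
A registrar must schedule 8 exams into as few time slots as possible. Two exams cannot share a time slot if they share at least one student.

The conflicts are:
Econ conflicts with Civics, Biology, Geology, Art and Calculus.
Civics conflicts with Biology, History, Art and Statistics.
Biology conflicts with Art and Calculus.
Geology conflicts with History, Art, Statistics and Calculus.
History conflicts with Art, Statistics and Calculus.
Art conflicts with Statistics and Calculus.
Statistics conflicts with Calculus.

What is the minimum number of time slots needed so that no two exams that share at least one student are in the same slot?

Geology, History, Art, Statistics, Calculus are mutually in conflict, so at least 5 time slots are needed.
5 time slots suffice: time slot 1 → {Art}; time slot 2 → {Civics, Calculus}; time slot 3 → {Biology, Geology}; time slot 4 → {Econ, Statistics}; time slot 5 → {History}. Every pair that conflicts lands in different time slots.

5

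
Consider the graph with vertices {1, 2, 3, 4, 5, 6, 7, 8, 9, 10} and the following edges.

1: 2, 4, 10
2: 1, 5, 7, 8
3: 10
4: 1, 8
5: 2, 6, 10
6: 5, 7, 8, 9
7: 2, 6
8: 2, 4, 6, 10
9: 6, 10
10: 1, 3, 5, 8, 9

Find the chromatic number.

6 and 8 are adjacent, so at least 2 colors are needed.
2 colors suffice: color a → {2, 4, 6, 10}; color b → {1, 3, 5, 7, 8, 9}. Each edge has distinct colors on its endpoints.

2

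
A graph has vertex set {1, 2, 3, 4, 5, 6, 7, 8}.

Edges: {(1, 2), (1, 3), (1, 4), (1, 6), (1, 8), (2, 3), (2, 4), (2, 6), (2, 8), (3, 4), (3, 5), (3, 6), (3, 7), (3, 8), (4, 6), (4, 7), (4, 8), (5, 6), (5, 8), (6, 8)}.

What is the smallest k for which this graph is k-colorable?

6

1, 2, 3, 4, 6, 8 are pairwise adjacent (a clique of size 6), so at least 6 colors are needed.
One proper 6-coloring: 1=f, 2=e, 3=a, 4=c, 5=c, 6=b, 7=b, 8=d. Each edge has distinct colors on its endpoints.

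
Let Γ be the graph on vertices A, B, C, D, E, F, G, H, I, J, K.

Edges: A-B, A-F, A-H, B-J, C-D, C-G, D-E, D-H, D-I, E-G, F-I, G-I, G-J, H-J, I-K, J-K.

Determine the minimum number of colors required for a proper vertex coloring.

The cycle A-H-D-I-F-A has odd length 5, so it cannot be 2-colored; at least 3 colors are needed.
3 colors suffice: color 1 → {A, D, G, K}; color 2 → {C, E, I, J}; color 3 → {B, F, H}. Each edge has distinct colors on its endpoints.

3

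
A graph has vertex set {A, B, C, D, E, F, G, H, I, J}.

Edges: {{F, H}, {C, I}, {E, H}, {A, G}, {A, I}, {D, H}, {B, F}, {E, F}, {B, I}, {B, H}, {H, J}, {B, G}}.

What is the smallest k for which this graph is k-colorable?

3

B, F, H are mutually adjacent, so at least 3 colors are needed.
A valid assignment using 3 colors: A=2, B=2, C=2, D=2, E=2, F=3, G=1, H=1, I=1, J=2. Every edge joins two different colors.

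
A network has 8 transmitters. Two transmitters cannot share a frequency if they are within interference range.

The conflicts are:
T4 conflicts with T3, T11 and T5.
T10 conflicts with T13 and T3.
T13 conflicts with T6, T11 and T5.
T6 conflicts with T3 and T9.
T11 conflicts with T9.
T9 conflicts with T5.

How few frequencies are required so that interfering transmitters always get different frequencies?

3

The cycle T4-T11-T9-T6-T3-T4 has odd length 5, so it cannot be 2-colored; at least 3 frequencies are needed.
A valid assignment using 3 frequencies: T4=1, T10=2, T13=1, T6=2, T3=3, T11=2, T9=1, T5=2. Every pair that conflicts lands in different frequencies.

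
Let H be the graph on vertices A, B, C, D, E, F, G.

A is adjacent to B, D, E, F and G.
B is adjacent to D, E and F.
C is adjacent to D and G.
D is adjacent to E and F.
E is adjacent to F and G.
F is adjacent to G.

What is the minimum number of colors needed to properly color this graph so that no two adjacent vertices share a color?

A, B, D, E, F are mutually adjacent (a clique of size 5), so at least 5 colors are needed.
5 colors suffice: color 1 → {A, C}; color 2 → {E}; color 3 → {F}; color 4 → {D, G}; color 5 → {B}. No two adjacent vertices share a color.

5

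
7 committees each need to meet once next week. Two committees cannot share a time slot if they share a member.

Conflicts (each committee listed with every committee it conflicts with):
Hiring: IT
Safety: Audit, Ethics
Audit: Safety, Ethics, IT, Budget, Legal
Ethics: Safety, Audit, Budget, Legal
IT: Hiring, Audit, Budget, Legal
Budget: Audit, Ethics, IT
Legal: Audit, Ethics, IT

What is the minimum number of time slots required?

Safety, Audit, Ethics all conflict with each other, so at least 3 time slots are needed.
3 time slots suffice: time slot 1 → {Hiring, Audit}; time slot 2 → {Ethics, IT}; time slot 3 → {Safety, Budget, Legal}. No two conflicting committees share a time slot.

3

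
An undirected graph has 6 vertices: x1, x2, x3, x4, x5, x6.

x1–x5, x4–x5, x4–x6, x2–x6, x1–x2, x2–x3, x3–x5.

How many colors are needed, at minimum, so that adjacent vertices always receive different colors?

The cycle x4-x6-x2-x1-x5-x4 has odd length 5, so it cannot be 2-colored; at least 3 colors are needed.
3 colors suffice: color 1 → {x2, x5}; color 2 → {x1, x3, x6}; color 3 → {x4}. Each edge has distinct colors on its endpoints.

3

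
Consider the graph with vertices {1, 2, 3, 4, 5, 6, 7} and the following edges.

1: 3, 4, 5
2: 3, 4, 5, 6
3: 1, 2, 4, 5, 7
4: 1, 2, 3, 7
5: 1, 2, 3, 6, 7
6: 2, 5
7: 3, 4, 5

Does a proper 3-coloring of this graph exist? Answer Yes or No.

The chromatic number is 3. 2, 3, 4 form a triangle, so at least 3 colors are needed.
3 colors suffice: 1=c, 2=c, 3=a, 4=b, 5=b, 6=a, 7=c.
That is already a proper 3-coloring.

Yes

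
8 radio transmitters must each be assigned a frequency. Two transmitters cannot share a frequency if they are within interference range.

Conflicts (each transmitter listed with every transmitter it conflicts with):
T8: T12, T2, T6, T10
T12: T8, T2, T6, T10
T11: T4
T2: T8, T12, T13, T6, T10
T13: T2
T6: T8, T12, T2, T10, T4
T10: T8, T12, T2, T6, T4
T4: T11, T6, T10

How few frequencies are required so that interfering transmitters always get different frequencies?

5

T8, T12, T2, T6, T10 all conflict with each other, so at least 5 frequencies are needed.
Using 5 frequencies: T8=4, T12=5, T11=1, T2=3, T13=1, T6=2, T10=1, T4=3. No two conflicting transmitters share a frequency.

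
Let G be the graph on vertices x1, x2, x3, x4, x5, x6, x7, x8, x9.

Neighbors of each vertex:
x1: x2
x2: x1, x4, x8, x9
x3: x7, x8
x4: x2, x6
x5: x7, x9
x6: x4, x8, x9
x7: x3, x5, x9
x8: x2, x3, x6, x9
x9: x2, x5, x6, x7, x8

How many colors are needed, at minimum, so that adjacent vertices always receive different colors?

3

x5, x7, x9 are pairwise adjacent, so at least 3 colors are needed.
3 colors suffice: color 1 → {x1, x3, x4, x9}; color 2 → {x7, x8}; color 3 → {x2, x5, x6}. No two adjacent vertices share a color.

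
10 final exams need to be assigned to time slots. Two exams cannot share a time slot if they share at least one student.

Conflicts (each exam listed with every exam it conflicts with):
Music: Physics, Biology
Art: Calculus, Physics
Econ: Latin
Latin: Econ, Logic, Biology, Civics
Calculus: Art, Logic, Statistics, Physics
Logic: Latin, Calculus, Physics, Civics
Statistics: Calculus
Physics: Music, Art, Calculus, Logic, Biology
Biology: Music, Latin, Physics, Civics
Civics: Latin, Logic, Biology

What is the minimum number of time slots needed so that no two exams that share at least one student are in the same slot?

Latin, Logic, Civics are mutually in conflict, so at least 3 time slots are needed.
A valid assignment using 3 time slots: Music=3, Art=2, Econ=2, Latin=1, Calculus=3, Logic=2, Statistics=1, Physics=1, Biology=2, Civics=3. Each listed conflict is separated.

3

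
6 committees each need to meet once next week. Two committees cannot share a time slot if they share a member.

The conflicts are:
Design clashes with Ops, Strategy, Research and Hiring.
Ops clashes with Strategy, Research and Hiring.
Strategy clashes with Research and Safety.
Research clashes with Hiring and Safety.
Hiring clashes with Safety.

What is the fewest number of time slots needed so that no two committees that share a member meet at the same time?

Design, Ops, Research, Hiring pairwise conflict, so at least 4 time slots are needed.
Using 4 time slots: Design=3, Ops=4, Strategy=2, Research=1, Hiring=2, Safety=3. Each listed conflict is separated.

4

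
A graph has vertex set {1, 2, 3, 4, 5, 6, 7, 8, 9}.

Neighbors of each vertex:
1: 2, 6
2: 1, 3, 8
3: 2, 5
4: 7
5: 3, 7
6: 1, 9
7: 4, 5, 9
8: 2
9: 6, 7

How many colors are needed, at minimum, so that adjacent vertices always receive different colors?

3

The cycle 1-2-3-5-7-9-6-1 has odd length 7, so it cannot be 2-colored; at least 3 colors are needed.
3 colors suffice: color a → {2, 6, 7}; color b → {1, 4, 5, 8, 9}; color c → {3}. No two adjacent vertices share a color.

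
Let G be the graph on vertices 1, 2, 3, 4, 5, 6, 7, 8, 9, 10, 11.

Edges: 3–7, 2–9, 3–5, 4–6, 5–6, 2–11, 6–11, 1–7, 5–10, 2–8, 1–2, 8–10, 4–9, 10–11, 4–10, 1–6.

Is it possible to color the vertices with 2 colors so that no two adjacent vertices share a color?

No

The cycle 7-3-5-6-1-7 has odd length 5, so it cannot be 2-colored; at least 3 colors are needed.
So 2 colors are not enough.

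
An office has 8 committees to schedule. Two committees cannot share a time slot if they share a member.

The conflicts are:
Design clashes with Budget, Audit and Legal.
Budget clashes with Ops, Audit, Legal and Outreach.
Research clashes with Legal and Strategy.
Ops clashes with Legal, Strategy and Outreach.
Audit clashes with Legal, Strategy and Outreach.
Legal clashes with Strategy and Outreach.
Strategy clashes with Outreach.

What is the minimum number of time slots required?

Design, Budget, Audit, Legal all conflict with each other, so at least 4 time slots are needed.
4 time slots suffice: time slot 1 → {Legal}; time slot 2 → {Budget, Strategy}; time slot 3 → {Research, Ops, Audit}; time slot 4 → {Design, Outreach}. Every pair that conflicts lands in different time slots.

4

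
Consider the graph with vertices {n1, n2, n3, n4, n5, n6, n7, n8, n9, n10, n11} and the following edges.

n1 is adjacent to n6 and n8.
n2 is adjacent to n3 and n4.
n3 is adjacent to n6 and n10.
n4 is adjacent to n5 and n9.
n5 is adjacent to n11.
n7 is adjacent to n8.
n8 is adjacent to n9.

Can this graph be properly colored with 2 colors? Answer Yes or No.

The cycle n3-n6-n1-n8-n9-n4-n2-n3 has odd length 7, so it cannot be 2-colored; at least 3 colors are needed.
So 2 colors are not enough.

No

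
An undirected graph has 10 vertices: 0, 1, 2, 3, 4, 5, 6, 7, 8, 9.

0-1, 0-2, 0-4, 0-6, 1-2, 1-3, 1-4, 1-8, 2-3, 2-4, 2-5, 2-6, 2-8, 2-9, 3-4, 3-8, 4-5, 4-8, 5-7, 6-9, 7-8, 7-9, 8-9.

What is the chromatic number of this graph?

5

1, 2, 3, 4, 8 are pairwise adjacent (a clique of size 5), so at least 5 colors are needed.
5 colors suffice: color red → {2, 7}; color blue → {0, 5, 8}; color green → {4, 9}; color yellow → {1, 6}; color purple → {3}. Each edge has distinct colors on its endpoints.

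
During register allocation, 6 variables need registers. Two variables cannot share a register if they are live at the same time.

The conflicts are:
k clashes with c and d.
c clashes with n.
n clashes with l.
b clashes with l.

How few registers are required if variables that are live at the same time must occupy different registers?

k and d conflict, so at least 2 registers are needed.
2 registers suffice: k=1, c=2, n=1, d=2, b=1, l=2. No two conflicting variables share a register.

2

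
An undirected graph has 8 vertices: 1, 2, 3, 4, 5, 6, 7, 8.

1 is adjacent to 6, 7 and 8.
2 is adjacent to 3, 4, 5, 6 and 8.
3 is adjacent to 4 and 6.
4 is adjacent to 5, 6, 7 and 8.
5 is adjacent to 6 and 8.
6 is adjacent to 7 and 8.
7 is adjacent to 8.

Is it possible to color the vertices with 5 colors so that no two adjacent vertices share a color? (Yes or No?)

Yes

The chromatic number is 5. 2, 4, 5, 6, 8 are mutually adjacent (a clique of size 5), so at least 5 colors are needed.
A valid assignment using 5 colors: 1=green, 2=yellow, 3=blue, 4=green, 5=purple, 6=red, 7=yellow, 8=blue.
That is already a proper 5-coloring.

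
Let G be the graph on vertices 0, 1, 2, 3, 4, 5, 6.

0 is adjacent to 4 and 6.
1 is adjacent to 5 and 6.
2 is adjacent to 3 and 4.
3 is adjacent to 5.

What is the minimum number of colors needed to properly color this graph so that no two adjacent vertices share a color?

3

The cycle 4-2-3-5-1-6-0-4 has odd length 7, so it cannot be 2-colored; at least 3 colors are needed.
3 colors suffice: color red → {4, 5, 6}; color blue → {0, 1, 2}; color green → {3}. No two adjacent vertices share a color.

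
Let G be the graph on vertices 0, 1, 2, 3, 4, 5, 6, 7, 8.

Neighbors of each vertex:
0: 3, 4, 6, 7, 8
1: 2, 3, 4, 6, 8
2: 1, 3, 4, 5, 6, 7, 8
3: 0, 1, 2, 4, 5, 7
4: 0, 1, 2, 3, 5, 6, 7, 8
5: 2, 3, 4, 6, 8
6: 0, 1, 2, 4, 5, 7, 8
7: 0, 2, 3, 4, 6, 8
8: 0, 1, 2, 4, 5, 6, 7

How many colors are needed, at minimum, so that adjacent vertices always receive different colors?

2, 4, 5, 6, 8 form a clique, so at least 5 colors are needed.
One proper 5-coloring: 0=d, 1=e, 2=d, 3=b, 4=a, 5=e, 6=c, 7=e, 8=b. Every edge joins two different colors.

5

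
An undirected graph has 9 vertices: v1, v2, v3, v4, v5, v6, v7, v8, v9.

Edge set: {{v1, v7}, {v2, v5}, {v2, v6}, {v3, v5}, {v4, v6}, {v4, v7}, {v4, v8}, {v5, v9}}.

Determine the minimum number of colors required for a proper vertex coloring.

v2 and v5 are adjacent, so at least 2 colors are needed.
2 colors suffice: color 1 → {v5, v6, v7, v8}; color 2 → {v1, v2, v3, v4, v9}. Each edge has distinct colors on its endpoints.

2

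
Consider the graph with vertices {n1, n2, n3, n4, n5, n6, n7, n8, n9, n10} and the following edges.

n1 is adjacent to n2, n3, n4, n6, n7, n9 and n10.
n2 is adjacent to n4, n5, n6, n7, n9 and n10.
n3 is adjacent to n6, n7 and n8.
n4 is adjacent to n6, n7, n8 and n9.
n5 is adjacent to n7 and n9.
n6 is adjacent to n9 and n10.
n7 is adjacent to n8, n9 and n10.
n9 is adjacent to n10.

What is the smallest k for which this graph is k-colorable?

5

n1, n2, n7, n9, n10 form a clique, so at least 5 colors are needed.
One proper 5-coloring: n1=2, n2=3, n3=3, n4=5, n5=2, n6=1, n7=1, n8=2, n9=4, n10=5. No two adjacent vertices share a color.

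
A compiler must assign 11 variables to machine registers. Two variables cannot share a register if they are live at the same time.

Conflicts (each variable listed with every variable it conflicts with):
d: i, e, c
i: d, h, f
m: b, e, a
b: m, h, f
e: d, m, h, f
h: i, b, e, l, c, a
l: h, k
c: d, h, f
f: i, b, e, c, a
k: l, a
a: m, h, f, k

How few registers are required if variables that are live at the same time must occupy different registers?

k and a conflict, so at least 2 registers are needed.
2 registers suffice: register 1 → {d, m, h, f, k}; register 2 → {i, b, e, l, c, a}. Each listed conflict is separated.

2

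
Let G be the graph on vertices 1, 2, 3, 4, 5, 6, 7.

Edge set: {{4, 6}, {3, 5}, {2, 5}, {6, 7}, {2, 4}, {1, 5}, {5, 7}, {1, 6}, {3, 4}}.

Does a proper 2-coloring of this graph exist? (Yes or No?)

No

The cycle 3-5-1-6-4-3 has odd length 5, so it cannot be 2-colored; at least 3 colors are needed.
So 2 colors are not enough.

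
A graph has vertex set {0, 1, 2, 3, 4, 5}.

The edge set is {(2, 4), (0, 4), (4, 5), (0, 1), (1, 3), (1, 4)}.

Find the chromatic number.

0, 1, 4 are mutually adjacent, so at least 3 colors are needed.
3 colors suffice: color a → {3, 4}; color b → {1, 2, 5}; color c → {0}. No two adjacent vertices share a color.

3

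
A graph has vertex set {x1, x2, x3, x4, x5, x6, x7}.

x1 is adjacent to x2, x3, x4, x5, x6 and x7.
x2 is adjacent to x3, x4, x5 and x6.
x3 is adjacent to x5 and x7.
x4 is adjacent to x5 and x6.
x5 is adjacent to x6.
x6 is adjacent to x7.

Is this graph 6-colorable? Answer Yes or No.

Yes

The chromatic number is 5. x1, x2, x4, x5, x6 form a clique, so at least 5 colors are needed.
5 colors suffice: color 1 → {x1}; color 2 → {x2, x7}; color 3 → {x5}; color 4 → {x3, x6}; color 5 → {x4}.
Since 6 ≥ 5, a proper 6-coloring certainly exists.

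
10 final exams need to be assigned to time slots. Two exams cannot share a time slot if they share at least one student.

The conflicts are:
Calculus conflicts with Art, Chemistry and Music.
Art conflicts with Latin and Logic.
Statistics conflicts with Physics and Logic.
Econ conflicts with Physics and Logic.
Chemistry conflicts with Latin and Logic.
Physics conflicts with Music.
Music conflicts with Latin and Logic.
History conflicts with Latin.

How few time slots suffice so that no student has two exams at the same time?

History and Latin conflict, so at least 2 time slots are needed.
2 time slots suffice: Calculus=1, Art=2, Statistics=2, Econ=2, Chemistry=2, Physics=1, Music=2, History=2, Latin=1, Logic=1. Every pair that conflicts lands in different time slots.

2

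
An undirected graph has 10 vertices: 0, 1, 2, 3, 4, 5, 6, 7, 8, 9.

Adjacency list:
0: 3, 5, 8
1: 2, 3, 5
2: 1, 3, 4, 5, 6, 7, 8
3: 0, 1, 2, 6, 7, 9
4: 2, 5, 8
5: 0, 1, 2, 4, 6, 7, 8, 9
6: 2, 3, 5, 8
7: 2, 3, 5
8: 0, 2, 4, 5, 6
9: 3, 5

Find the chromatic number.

4

2, 4, 5, 8 are mutually adjacent (a clique of size 4), so at least 4 colors are needed.
One proper 4-coloring: 0=blue, 1=green, 2=blue, 3=red, 4=yellow, 5=red, 6=yellow, 7=green, 8=green, 9=blue. No two adjacent vertices share a color.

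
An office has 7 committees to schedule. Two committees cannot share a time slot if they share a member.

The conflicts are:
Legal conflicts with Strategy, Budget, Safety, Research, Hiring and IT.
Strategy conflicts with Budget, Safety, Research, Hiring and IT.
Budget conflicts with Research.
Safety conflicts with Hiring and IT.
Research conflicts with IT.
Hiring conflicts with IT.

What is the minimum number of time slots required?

Legal, Strategy, Safety, Hiring, IT pairwise conflict, so at least 5 time slots are needed.
5 time slots suffice: time slot 1 → {Strategy}; time slot 2 → {Legal}; time slot 3 → {Budget, IT}; time slot 4 → {Safety, Research}; time slot 5 → {Hiring}. Each listed conflict is separated.

5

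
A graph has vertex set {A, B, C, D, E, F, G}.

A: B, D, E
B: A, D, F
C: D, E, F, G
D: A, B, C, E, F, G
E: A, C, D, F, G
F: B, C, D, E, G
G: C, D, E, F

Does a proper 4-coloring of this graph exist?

C, D, E, F, G are pairwise adjacent (a clique of size 5), so at least 5 colors are needed.
So 4 colors are not enough.

No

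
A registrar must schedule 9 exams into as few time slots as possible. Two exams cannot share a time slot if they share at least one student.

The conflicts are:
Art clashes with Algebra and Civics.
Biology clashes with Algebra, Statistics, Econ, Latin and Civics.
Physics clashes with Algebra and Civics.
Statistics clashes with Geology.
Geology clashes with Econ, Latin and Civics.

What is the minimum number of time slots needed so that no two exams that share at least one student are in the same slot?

Statistics and Geology conflict, so at least 2 time slots are needed.
2 time slots suffice: Art=1, Biology=1, Physics=1, Algebra=2, Statistics=2, Geology=1, Econ=2, Latin=2, Civics=2. Each listed conflict is separated.

2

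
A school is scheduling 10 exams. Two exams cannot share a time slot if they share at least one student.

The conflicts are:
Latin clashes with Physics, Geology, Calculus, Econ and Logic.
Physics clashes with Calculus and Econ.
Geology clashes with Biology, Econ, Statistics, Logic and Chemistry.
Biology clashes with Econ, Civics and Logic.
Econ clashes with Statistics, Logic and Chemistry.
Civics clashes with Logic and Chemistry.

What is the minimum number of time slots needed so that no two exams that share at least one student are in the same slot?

Latin, Geology, Econ, Logic pairwise conflict, so at least 4 time slots are needed.
4 time slots suffice: time slot 1 → {Calculus, Econ, Civics}; time slot 2 → {Physics, Geology}; time slot 3 → {Latin, Biology, Statistics, Chemistry}; time slot 4 → {Logic}. No two conflicting exams share a time slot.

4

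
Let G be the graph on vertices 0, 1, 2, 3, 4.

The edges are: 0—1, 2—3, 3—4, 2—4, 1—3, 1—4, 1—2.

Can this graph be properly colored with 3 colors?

No

1, 2, 3, 4 are pairwise adjacent (a clique of size 4), so at least 4 colors are needed.
So 3 colors are not enough.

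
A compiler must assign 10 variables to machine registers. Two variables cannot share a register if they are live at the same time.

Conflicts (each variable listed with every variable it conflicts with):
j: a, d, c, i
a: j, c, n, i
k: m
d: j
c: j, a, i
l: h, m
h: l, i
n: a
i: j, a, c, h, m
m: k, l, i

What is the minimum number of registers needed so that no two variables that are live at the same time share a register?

j, a, c, i pairwise conflict, so at least 4 registers are needed.
4 registers suffice: register 1 → {k, d, l, n, i}; register 2 → {a, h, m}; register 3 → {j}; register 4 → {c}. No two conflicting variables share a register.

4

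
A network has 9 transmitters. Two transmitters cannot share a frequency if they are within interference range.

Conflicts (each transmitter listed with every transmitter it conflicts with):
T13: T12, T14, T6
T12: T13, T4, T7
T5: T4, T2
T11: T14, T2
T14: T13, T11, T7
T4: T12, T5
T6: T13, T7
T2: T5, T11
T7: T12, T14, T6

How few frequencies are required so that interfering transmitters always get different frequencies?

3

The cycle T5-T2-T11-T14-T13-T12-T4-T5 has odd length 7, so it cannot be 2-colored; at least 3 frequencies are needed.
Using 3 frequencies: T13=2, T12=1, T5=2, T11=2, T14=1, T4=3, T6=1, T2=1, T7=2. No two conflicting transmitters share a frequency.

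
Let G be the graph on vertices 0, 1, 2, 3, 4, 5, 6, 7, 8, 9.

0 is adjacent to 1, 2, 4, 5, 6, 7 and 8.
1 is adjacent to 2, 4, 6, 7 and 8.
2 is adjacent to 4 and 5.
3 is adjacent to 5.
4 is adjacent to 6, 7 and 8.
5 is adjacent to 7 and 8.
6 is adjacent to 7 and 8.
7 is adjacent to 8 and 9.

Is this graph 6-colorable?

Yes

The chromatic number is 6. 0, 1, 4, 6, 7, 8 form a clique, so at least 6 colors are needed.
6 colors suffice: color red → {0, 3, 9}; color blue → {2, 7}; color green → {4, 5}; color yellow → {8}; color purple → {1}; color orange → {6}.
That is already a proper 6-coloring.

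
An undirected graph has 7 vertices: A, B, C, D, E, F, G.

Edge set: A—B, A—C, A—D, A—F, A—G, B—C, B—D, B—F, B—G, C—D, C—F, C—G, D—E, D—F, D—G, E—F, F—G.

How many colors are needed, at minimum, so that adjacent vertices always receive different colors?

A, B, C, D, F, G form a clique, so at least 6 colors are needed.
One proper 6-coloring: A=5, B=6, C=4, D=1, E=3, F=2, G=3. No two adjacent vertices share a color.

6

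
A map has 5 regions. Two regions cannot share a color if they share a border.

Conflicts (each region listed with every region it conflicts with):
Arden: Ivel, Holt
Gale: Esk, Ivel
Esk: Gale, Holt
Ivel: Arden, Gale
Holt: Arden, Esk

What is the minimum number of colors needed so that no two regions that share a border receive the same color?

3

The cycle Holt-Arden-Ivel-Gale-Esk-Holt has odd length 5, so it cannot be 2-colored; at least 3 colors are needed.
3 colors suffice: color 1 → {Ivel, Holt}; color 2 → {Arden, Esk}; color 3 → {Gale}. Each listed conflict is separated.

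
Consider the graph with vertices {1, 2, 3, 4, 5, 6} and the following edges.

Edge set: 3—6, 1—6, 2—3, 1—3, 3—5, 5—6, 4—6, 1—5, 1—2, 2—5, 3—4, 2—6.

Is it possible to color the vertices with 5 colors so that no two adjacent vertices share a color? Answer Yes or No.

Yes

The chromatic number is 5. 1, 2, 3, 5, 6 are mutually adjacent (a clique of size 5), so at least 5 colors are needed.
One proper 5-coloring: 1=c, 2=d, 3=a, 4=c, 5=e, 6=b.
That is already a proper 5-coloring.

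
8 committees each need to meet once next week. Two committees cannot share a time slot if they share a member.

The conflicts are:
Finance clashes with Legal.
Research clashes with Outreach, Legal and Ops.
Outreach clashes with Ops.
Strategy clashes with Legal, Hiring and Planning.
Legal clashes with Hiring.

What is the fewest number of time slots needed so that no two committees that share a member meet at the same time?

3

Research, Outreach, Ops pairwise conflict, so at least 3 time slots are needed.
3 time slots suffice: time slot 1 → {Legal, Planning, Ops}; time slot 2 → {Finance, Research, Strategy}; time slot 3 → {Outreach, Hiring}. Every pair that conflicts lands in different time slots.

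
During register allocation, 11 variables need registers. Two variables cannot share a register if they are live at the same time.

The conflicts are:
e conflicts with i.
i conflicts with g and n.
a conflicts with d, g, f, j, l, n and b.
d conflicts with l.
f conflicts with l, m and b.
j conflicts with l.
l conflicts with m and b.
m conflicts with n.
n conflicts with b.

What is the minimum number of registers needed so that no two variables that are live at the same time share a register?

4

a, f, l, b are mutually in conflict, so at least 4 registers are needed.
4 registers suffice: register 1 → {i, a, m}; register 2 → {e, g, l, n}; register 3 → {d, f, j}; register 4 → {b}. Each listed conflict is separated.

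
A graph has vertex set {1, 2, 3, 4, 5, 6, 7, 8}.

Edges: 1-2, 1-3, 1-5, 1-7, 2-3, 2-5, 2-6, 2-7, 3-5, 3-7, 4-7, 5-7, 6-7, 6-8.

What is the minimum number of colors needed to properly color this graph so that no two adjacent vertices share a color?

1, 2, 3, 5, 7 are pairwise adjacent (a clique of size 5), so at least 5 colors are needed.
5 colors suffice: color a → {7, 8}; color b → {2, 4}; color c → {1, 6}; color d → {5}; color e → {3}. Every edge joins two different colors.

5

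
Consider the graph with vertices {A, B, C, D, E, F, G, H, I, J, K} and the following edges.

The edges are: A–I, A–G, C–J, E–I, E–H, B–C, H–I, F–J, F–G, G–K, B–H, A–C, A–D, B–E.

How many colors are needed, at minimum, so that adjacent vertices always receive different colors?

B, E, H are pairwise adjacent, so at least 3 colors are needed.
3 colors suffice: A=red, B=green, C=blue, D=blue, E=red, F=red, G=blue, H=blue, I=green, J=green, K=red. No two adjacent vertices share a color.

3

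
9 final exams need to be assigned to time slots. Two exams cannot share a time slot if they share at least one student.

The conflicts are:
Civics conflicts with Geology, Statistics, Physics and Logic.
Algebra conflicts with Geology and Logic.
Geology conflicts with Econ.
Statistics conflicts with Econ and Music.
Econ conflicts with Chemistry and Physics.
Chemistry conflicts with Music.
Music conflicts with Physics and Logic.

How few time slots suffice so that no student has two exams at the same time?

Music and Physics conflict, so at least 2 time slots are needed.
2 time slots suffice: time slot 1 → {Civics, Algebra, Econ, Music}; time slot 2 → {Geology, Statistics, Chemistry, Physics, Logic}. Every pair that conflicts lands in different time slots.

2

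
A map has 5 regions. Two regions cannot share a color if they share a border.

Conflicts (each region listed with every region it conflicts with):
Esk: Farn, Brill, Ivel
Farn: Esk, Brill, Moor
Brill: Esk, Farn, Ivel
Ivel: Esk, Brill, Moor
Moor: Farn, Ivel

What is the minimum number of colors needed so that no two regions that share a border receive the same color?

Esk, Brill, Ivel are mutually in conflict, so at least 3 colors are needed.
One proper 3-coloring: Esk=3, Farn=1, Brill=2, Ivel=1, Moor=2. Each listed conflict is separated.

3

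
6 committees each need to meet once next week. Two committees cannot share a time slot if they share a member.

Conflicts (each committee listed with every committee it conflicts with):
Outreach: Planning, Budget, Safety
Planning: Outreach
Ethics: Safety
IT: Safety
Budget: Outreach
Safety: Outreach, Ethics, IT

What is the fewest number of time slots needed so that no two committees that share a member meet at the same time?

2

Ethics and Safety conflict, so at least 2 time slots are needed.
2 time slots suffice: time slot 1 → {Outreach, Ethics, IT}; time slot 2 → {Planning, Budget, Safety}. No two conflicting committees share a time slot.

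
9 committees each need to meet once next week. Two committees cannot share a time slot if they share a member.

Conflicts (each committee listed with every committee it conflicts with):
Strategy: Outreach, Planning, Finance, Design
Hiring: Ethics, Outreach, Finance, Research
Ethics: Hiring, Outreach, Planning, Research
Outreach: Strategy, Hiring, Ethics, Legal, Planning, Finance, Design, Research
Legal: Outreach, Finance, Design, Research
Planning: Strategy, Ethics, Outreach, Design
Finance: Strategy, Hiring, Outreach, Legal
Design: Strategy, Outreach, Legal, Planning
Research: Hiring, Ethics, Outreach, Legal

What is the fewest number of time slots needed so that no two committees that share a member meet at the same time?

Hiring, Ethics, Outreach, Research all conflict with each other, so at least 4 time slots are needed.
4 time slots suffice: time slot 1 → {Outreach}; time slot 2 → {Finance, Design, Research}; time slot 3 → {Strategy, Ethics, Legal}; time slot 4 → {Hiring, Planning}. No two conflicting committees share a time slot.

4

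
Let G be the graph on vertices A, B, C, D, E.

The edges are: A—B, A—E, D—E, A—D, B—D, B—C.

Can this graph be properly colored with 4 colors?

The chromatic number is 3. A, B, D form a triangle, so at least 3 colors are needed.
3 colors suffice: A=3, B=1, C=2, D=2, E=1.
Since 4 ≥ 3, a proper 4-coloring certainly exists.

Yes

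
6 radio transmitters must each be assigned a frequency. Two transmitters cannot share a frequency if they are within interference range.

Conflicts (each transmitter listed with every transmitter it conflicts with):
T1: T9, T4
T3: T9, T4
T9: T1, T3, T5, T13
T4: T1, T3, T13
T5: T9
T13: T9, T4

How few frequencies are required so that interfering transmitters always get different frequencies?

2

T1 and T9 conflict, so at least 2 frequencies are needed.
2 frequencies suffice: frequency 1 → {T9, T4}; frequency 2 → {T1, T3, T5, T13}. No two conflicting transmitters share a frequency.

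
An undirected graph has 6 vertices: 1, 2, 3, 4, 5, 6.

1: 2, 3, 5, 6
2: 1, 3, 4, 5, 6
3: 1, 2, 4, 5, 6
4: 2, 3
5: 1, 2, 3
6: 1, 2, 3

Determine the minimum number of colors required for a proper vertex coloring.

4

1, 2, 3, 6 are mutually adjacent (a clique of size 4), so at least 4 colors are needed.
4 colors suffice: color red → {3}; color blue → {2}; color green → {1, 4}; color yellow → {5, 6}. Every edge joins two different colors.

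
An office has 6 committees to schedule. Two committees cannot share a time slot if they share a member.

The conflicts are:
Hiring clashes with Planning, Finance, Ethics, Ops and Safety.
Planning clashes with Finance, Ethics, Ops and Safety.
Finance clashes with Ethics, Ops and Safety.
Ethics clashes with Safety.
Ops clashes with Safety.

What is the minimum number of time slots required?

Hiring, Planning, Finance, Ops, Safety pairwise conflict, so at least 5 time slots are needed.
5 time slots suffice: Hiring=3, Planning=1, Finance=4, Ethics=5, Ops=5, Safety=2. No two conflicting committees share a time slot.

5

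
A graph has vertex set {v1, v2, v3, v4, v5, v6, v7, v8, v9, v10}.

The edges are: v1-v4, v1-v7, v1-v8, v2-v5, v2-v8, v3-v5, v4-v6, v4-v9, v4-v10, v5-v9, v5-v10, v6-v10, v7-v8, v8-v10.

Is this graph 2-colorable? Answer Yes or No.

v4, v6, v10 form a triangle, so at least 3 colors are needed.
So 2 colors are not enough.

No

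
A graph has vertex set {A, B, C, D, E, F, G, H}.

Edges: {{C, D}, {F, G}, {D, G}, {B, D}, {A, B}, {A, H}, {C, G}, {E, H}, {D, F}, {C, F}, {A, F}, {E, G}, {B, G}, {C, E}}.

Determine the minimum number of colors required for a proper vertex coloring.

4

C, D, F, G are mutually adjacent (a clique of size 4), so at least 4 colors are needed.
A valid assignment using 4 colors: A=1, B=3, C=4, D=2, E=2, F=3, G=1, H=3. Every edge joins two different colors.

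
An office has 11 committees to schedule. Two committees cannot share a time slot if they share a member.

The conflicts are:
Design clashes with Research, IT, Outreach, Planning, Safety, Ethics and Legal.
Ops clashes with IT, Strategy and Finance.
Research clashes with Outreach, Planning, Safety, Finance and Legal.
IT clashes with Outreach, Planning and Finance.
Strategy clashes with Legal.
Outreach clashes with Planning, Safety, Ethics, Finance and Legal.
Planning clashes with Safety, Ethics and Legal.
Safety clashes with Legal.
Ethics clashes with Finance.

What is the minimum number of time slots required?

6

Design, Research, Outreach, Planning, Safety, Legal are mutually in conflict, so at least 6 time slots are needed.
A valid assignment using 6 time slots: Design=3, Ops=1, Research=4, IT=4, Strategy=2, Outreach=1, Planning=2, Safety=6, Ethics=4, Finance=2, Legal=5. No two conflicting committees share a time slot.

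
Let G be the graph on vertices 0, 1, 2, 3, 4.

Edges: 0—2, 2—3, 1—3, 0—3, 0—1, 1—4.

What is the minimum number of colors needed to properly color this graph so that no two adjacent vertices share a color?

0, 1, 3 form a triangle, so at least 3 colors are needed.
3 colors suffice: color red → {0, 4}; color blue → {3}; color green → {1, 2}. Every edge joins two different colors.

3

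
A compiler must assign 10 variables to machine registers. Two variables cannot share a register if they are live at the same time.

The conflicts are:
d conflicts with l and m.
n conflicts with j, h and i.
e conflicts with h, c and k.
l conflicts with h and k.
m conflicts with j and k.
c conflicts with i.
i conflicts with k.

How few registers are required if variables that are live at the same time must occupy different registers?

3

The cycle e-c-i-n-h-e has odd length 5, so it cannot be 2-colored; at least 3 registers are needed.
3 registers suffice: register 1 → {d, j, h, c, k}; register 2 → {e, l, m, i}; register 3 → {n}. No two conflicting variables share a register.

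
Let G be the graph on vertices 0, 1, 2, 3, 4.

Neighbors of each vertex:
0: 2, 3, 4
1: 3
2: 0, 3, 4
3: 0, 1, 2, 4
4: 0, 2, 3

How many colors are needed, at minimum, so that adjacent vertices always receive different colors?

4

0, 2, 3, 4 form a clique, so at least 4 colors are needed.
4 colors suffice: 0=c, 1=b, 2=d, 3=a, 4=b. Every edge joins two different colors.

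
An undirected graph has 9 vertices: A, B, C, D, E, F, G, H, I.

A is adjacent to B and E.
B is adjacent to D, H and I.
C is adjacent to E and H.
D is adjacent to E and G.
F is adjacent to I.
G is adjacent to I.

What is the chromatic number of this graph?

The cycle H-B-A-E-C-H has odd length 5, so it cannot be 2-colored; at least 3 colors are needed.
One proper 3-coloring: A=2, B=1, C=2, D=2, E=1, F=1, G=1, H=3, I=2. No two adjacent vertices share a color.

3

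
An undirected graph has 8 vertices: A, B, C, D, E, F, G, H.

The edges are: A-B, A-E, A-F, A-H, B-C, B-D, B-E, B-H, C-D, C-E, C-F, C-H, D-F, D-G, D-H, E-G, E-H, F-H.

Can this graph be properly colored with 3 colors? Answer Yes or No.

No

A, B, E, H are pairwise adjacent (a clique of size 4), so at least 4 colors are needed.
So 3 colors are not enough.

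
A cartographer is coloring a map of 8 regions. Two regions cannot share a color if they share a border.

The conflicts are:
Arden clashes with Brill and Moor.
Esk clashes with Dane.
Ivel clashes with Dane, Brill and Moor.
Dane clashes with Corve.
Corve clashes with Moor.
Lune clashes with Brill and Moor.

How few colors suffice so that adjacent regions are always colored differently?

2

Esk and Dane conflict, so at least 2 colors are needed.
One proper 2-coloring: Arden=2, Esk=2, Ivel=2, Dane=1, Corve=2, Lune=2, Brill=1, Moor=1. Each listed conflict is separated.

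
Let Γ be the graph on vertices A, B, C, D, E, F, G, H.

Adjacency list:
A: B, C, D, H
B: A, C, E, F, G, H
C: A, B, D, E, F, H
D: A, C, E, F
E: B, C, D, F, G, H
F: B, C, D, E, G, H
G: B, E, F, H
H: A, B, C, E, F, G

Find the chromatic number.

B, C, E, F, H form a clique, so at least 5 colors are needed.
A valid assignment using 5 colors: A=1, B=5, C=2, D=4, E=1, F=3, G=2, H=4. No two adjacent vertices share a color.

5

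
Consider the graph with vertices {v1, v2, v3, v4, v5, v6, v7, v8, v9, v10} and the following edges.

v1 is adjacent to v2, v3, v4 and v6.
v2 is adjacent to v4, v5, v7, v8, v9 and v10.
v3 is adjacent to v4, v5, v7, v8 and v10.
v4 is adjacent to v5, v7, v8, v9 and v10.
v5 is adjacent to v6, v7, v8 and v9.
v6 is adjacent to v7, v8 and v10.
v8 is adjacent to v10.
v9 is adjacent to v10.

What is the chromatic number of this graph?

4

v3, v4, v5, v7 are mutually adjacent (a clique of size 4), so at least 4 colors are needed.
4 colors suffice: v1=2, v2=3, v3=3, v4=1, v5=2, v6=1, v7=4, v8=4, v9=4, v10=2. Every edge joins two different colors.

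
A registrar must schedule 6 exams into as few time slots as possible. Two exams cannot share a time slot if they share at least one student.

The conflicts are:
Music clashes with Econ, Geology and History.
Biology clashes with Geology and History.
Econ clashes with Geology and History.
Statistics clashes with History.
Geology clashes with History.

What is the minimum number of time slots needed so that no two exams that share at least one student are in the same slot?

4

Music, Econ, Geology, History are mutually in conflict, so at least 4 time slots are needed.
4 time slots suffice: Music=4, Biology=3, Econ=3, Statistics=2, Geology=2, History=1. Each listed conflict is separated.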